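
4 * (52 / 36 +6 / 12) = 70 / 9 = 7.78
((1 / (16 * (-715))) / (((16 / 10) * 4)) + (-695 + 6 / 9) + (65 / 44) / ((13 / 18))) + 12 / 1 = -149423875 / 219648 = -680.29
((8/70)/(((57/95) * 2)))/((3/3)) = 2/21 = 0.10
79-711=-632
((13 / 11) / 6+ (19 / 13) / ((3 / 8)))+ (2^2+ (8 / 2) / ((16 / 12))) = 3173 / 286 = 11.09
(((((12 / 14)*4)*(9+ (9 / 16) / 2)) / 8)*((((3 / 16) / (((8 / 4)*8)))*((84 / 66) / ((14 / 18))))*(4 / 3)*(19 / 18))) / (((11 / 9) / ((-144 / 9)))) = -13851 / 9856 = -1.41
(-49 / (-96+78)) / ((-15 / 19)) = -931 / 270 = -3.45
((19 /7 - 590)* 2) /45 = -8222 /315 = -26.10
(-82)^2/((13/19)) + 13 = 127925/13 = 9840.38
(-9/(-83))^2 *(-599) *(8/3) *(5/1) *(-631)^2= -257578314120/6889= -37389797.38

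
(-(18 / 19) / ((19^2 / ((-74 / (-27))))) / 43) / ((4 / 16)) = -592 / 884811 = -0.00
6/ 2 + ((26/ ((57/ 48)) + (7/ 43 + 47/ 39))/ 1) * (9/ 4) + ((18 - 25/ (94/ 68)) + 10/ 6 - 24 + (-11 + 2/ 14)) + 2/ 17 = 7906468393/ 356419518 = 22.18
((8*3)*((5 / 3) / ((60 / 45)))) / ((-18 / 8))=-40 / 3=-13.33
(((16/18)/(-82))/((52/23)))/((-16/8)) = 23/9594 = 0.00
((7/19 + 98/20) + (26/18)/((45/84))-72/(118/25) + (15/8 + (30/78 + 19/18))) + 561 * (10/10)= 8766937597/15738840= 557.03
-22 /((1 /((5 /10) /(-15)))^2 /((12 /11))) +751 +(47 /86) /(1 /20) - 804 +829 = 2537764 /3225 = 786.90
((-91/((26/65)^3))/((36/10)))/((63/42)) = -56875/216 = -263.31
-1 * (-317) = 317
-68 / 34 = -2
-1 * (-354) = 354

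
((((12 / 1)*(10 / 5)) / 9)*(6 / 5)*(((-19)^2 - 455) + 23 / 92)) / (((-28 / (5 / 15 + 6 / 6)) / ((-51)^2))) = 260100 / 7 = 37157.14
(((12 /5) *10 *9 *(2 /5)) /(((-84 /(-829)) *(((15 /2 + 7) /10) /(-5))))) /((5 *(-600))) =4974 /5075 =0.98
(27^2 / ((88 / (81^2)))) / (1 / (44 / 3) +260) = 4782969 / 22886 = 208.99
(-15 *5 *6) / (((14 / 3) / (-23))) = 15525 / 7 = 2217.86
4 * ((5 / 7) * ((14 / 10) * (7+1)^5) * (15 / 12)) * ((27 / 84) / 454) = 184320 / 1589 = 116.00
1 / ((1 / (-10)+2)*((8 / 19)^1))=5 / 4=1.25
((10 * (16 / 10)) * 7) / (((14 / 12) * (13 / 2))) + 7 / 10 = 2011 / 130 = 15.47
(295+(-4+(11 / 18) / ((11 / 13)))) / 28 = 5251 / 504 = 10.42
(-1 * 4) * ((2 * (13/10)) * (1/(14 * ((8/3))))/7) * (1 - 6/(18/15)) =39/245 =0.16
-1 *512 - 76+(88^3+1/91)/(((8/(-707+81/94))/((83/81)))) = -341656172416619/5542992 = -61637500.54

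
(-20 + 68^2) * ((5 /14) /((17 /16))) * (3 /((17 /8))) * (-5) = -22099200 /2023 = -10923.97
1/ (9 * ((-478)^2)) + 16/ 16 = 1.00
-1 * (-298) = 298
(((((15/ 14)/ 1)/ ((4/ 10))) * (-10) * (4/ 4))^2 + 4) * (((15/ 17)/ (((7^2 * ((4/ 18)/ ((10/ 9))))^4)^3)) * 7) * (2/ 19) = 517855224609375/ 866330328302921325921322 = 0.00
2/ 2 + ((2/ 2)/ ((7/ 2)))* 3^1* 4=31/ 7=4.43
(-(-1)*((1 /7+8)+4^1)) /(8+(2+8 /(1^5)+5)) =85 /161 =0.53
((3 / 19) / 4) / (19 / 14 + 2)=21 / 1786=0.01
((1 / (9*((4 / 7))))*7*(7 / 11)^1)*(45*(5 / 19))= 8575 / 836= 10.26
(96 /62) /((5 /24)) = 1152 /155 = 7.43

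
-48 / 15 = -16 / 5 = -3.20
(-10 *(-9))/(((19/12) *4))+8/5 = 1502/95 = 15.81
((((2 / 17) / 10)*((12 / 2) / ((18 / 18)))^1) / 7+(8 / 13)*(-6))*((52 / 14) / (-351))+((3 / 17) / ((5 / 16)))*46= 12677452 / 487305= 26.02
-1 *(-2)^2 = -4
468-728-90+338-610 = -622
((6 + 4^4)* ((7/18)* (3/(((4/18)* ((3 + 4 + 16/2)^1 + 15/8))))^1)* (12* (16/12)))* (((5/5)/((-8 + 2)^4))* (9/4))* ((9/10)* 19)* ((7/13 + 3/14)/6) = 340993/70200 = 4.86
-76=-76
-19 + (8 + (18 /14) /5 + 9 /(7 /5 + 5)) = -10457 /1120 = -9.34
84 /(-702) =-14 /117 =-0.12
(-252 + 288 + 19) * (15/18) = 275/6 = 45.83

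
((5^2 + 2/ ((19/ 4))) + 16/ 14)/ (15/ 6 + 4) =4.09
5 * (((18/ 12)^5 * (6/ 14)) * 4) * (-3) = -10935/ 56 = -195.27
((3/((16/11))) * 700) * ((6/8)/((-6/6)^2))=17325/16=1082.81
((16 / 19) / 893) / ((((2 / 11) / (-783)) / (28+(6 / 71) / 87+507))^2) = 428148793211316804 / 85530647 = 5005793925.67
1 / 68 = 0.01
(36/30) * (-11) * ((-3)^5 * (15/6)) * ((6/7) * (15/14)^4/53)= 1217885625/7126168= 170.90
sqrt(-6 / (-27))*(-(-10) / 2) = 5*sqrt(2) / 3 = 2.36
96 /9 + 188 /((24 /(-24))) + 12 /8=-1055 /6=-175.83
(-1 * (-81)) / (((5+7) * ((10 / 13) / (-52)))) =-4563 / 10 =-456.30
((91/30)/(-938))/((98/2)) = -13/196980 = -0.00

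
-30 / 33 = -10 / 11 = -0.91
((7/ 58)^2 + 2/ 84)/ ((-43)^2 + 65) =2711/ 135212616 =0.00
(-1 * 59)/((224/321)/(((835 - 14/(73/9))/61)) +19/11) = -12672444741/381968263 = -33.18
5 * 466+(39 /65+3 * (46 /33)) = 128413 /55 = 2334.78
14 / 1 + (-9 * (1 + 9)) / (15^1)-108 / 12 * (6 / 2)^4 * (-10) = 7298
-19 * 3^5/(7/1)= -4617/7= -659.57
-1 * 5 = -5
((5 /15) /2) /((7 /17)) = 17 /42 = 0.40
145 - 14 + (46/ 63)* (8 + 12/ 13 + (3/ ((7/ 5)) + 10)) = 93245/ 637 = 146.38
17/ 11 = 1.55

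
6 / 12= 1 / 2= 0.50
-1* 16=-16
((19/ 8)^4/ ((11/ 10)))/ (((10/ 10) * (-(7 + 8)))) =-130321/ 67584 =-1.93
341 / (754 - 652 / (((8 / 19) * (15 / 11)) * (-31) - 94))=3983903 / 8877116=0.45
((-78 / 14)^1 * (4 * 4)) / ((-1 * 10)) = 312 / 35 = 8.91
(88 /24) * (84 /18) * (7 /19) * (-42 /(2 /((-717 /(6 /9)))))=142381.11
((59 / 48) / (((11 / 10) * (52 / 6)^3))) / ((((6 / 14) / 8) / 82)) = 253995 / 96668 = 2.63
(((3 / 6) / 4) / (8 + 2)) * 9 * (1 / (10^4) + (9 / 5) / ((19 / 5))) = 810171 / 15200000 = 0.05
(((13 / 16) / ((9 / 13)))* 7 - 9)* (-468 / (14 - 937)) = -0.40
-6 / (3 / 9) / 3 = -6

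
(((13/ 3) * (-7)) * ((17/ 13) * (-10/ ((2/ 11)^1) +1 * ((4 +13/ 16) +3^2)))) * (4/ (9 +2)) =78421/ 132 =594.10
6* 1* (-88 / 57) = -176 / 19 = -9.26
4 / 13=0.31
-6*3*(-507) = 9126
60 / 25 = 12 / 5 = 2.40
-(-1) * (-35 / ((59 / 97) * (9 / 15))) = -16975 / 177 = -95.90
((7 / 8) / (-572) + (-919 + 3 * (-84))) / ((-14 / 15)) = 80377545 / 64064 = 1254.64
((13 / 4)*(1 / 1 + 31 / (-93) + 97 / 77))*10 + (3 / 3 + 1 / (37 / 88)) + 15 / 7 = 1164605 / 17094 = 68.13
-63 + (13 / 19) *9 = -1080 / 19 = -56.84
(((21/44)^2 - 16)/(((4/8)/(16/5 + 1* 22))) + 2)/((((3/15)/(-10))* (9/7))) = 67160275/2178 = 30835.76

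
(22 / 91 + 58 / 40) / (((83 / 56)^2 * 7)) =49264 / 447785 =0.11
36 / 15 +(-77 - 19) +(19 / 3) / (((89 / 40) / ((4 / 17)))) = -2109052 / 22695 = -92.93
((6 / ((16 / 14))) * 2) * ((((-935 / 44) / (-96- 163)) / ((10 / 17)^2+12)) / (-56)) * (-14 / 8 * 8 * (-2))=-73695 / 2112256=-0.03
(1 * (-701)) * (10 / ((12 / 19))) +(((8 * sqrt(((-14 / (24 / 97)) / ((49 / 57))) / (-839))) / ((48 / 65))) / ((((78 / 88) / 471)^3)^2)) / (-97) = -135838846923743344071680 * sqrt(10823939) / 634555702599 - 66595 / 6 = -704282509521073.73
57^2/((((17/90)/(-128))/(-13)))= 486570240/17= 28621778.82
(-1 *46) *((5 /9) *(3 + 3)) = -460 /3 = -153.33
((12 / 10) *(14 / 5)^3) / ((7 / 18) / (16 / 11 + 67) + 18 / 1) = 223153056 / 152530625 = 1.46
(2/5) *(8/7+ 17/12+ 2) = 383/210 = 1.82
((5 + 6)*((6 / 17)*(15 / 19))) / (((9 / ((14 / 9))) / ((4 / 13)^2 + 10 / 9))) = 2824360 / 4421547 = 0.64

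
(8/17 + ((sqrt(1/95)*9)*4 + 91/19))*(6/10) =108*sqrt(95)/475 + 5097/1615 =5.37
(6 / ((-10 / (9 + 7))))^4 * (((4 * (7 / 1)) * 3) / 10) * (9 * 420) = 168552824832 / 625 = 269684519.73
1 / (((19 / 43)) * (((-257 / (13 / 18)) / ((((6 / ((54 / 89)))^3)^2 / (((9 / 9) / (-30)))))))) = 1389062708235995 / 7785079209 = 178426.28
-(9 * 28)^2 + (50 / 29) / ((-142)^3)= -2636538496729 / 41517676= -63504.00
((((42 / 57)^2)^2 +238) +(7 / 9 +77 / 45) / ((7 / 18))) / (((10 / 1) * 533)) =79722171 / 1736527325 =0.05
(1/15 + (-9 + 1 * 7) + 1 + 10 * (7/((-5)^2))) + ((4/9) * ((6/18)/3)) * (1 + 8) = 104/45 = 2.31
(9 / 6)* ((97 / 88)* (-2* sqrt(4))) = -291 / 44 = -6.61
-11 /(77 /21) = -3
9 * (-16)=-144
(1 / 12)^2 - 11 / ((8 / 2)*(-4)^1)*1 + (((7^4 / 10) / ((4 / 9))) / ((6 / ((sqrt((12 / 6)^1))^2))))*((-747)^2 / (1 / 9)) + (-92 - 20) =325566404917 / 360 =904351124.77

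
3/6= 1/2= 0.50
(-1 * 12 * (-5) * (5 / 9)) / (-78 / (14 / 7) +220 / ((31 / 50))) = 3100 / 29373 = 0.11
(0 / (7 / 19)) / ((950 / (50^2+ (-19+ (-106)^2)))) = 0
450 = 450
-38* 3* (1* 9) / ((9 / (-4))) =456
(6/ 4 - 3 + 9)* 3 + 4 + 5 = 63/ 2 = 31.50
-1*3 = -3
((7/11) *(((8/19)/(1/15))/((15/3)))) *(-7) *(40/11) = -47040/2299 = -20.46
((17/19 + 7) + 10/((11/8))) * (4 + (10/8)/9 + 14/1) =1035005/3762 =275.12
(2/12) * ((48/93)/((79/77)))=616/7347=0.08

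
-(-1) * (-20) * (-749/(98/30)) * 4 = 128400/7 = 18342.86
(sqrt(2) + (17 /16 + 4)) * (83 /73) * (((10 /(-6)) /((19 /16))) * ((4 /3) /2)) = -7470 /1387 - 13280 * sqrt(2) /12483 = -6.89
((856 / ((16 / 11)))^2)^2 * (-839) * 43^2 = -2977177467144083951 / 16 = -186073591696505246.94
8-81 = -73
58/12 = 29/6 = 4.83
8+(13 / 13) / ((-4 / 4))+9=16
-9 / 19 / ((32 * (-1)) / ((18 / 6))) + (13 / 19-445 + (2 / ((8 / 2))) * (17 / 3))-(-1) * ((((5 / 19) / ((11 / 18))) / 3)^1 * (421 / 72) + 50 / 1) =-7836973 / 20064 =-390.60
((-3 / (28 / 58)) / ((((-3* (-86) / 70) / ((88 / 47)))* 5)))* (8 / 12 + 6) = -25520 / 6063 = -4.21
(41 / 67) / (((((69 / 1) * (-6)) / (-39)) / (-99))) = -17589 / 3082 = -5.71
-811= -811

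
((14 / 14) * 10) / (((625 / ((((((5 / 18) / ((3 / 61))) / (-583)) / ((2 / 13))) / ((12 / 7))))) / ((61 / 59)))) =-338611 / 557231400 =-0.00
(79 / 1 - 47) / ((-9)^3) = -32 / 729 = -0.04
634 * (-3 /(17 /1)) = -1902 /17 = -111.88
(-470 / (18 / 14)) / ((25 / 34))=-22372 / 45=-497.16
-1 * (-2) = 2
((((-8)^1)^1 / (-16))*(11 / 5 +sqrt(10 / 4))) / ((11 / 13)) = 13*sqrt(10) / 44 +13 / 10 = 2.23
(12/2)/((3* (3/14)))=28/3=9.33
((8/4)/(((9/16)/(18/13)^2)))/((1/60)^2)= 4147200/169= 24539.64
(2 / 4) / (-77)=-1 / 154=-0.01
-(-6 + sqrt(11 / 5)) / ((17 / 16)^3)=3.77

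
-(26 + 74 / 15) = -464 / 15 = -30.93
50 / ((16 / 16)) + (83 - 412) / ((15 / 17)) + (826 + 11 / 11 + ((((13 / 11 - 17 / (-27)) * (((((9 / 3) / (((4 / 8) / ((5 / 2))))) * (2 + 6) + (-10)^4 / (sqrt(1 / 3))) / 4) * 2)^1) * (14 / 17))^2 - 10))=11346204800000 * sqrt(3) / 8497467 + 7091739380552468 / 42487335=169226909.54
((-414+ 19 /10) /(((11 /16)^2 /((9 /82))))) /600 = -98904 /620125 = -0.16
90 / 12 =15 / 2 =7.50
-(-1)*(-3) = -3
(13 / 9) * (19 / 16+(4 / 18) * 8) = 5551 / 1296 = 4.28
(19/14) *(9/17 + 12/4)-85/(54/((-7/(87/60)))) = 1154360/93177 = 12.39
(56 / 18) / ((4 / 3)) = 7 / 3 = 2.33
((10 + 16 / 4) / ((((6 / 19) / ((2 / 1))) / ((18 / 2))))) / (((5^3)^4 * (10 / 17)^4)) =33324879 / 1220703125000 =0.00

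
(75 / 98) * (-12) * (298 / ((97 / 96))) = -12873600 / 4753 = -2708.52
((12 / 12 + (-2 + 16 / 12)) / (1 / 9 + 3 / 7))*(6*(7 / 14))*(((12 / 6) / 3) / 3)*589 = 4123 / 17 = 242.53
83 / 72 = 1.15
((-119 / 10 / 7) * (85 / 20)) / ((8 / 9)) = -2601 / 320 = -8.13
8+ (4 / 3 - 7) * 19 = -299 / 3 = -99.67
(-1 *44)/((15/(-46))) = 2024/15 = 134.93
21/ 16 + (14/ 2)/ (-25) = 413/ 400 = 1.03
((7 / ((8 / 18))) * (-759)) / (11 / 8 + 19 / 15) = -1434510 / 317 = -4525.27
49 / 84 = 7 / 12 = 0.58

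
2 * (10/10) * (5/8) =1.25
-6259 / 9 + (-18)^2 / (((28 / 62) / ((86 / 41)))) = 2090695 / 2583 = 809.41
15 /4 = 3.75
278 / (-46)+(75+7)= 1747 / 23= 75.96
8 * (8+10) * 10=1440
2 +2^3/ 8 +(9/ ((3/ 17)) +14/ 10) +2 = 57.40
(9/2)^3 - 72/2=441/8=55.12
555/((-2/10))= -2775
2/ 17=0.12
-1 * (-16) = 16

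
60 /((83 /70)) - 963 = -75729 /83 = -912.40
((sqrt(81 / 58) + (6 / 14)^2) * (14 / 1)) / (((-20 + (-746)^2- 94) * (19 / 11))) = 9 / 3363703 + 9 * sqrt(58) / 3981526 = 0.00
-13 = -13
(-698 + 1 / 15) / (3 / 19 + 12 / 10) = -198911 / 387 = -513.98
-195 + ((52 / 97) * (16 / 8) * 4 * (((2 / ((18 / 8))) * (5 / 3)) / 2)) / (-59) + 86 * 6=49592921 / 154521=320.95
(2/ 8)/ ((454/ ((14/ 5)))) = 0.00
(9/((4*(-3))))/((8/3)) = -0.28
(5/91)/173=5/15743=0.00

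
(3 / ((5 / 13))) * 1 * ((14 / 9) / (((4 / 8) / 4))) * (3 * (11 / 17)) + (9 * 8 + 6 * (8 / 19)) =424664 / 1615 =262.95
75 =75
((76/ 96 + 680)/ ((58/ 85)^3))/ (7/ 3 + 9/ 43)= 431470100125/ 511973888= 842.76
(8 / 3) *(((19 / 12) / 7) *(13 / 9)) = 494 / 567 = 0.87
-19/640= -0.03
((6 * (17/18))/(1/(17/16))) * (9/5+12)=6647/80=83.09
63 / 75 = 21 / 25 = 0.84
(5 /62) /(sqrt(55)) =sqrt(55) /682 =0.01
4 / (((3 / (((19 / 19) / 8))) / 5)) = 5 / 6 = 0.83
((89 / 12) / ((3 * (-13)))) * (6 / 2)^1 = -89 / 156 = -0.57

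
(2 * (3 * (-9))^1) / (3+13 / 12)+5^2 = 577 / 49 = 11.78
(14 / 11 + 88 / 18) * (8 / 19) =4880 / 1881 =2.59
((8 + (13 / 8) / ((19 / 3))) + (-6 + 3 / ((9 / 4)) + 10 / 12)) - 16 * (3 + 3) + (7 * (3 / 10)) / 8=-91.31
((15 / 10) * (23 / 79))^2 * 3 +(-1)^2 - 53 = -1283845 / 24964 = -51.43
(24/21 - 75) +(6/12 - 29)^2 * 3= 66161/28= 2362.89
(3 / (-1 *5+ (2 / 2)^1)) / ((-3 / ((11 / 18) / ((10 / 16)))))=11 / 45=0.24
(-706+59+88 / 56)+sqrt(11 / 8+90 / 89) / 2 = -4518 / 7+sqrt(302422) / 712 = -644.66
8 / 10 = 4 / 5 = 0.80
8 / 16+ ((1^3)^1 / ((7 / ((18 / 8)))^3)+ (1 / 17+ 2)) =2.59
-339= -339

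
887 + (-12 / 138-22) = 19893 / 23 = 864.91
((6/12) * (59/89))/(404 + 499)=0.00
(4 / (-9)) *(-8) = 32 / 9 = 3.56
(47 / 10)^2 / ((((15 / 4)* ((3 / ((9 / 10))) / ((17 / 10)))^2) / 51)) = 97675353 / 1250000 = 78.14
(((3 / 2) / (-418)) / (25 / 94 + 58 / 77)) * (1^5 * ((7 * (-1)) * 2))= 2303 / 46721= 0.05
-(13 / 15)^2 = -0.75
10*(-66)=-660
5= 5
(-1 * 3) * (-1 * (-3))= -9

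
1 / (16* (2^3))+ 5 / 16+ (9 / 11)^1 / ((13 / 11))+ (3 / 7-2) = -6509 / 11648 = -0.56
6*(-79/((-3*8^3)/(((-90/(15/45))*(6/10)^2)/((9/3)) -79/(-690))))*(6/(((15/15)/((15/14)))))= -5279649/82432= -64.05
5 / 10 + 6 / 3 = 5 / 2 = 2.50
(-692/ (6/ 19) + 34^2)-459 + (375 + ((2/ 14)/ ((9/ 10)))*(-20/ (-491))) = -34624138/ 30933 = -1119.33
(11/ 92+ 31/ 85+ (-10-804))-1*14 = -6471173/ 7820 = -827.52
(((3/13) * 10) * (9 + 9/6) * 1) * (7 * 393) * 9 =7799085/13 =599929.62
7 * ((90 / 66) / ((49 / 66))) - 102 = -624 / 7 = -89.14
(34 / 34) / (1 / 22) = 22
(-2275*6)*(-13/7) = 25350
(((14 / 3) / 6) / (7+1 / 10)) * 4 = 280 / 639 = 0.44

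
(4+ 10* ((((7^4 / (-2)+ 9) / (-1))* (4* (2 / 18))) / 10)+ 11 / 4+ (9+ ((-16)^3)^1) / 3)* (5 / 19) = -148685 / 684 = -217.38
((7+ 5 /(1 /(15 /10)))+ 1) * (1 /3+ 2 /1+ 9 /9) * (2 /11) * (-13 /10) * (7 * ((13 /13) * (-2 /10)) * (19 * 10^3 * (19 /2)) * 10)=1018381000 /33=30860030.30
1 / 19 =0.05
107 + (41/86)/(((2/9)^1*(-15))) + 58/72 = 208327/1935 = 107.66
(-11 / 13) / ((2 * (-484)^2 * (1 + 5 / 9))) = -9 / 7751744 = -0.00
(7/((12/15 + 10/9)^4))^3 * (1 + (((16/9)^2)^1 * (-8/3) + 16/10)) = -137835981084211962890625/163674647745587512938496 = -0.84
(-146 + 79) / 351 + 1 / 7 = -118 / 2457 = -0.05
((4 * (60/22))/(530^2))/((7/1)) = 6/1081465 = 0.00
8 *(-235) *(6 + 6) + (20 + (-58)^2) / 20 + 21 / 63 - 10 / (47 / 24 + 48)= -402696143 / 17985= -22390.67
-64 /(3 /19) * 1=-1216 /3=-405.33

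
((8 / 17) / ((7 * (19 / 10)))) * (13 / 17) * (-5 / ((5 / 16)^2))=-53248 / 38437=-1.39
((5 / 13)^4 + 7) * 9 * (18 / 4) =8122356 / 28561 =284.39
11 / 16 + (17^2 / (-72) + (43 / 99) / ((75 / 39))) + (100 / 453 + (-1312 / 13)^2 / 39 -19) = 239.29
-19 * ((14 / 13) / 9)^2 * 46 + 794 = 10697762 / 13689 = 781.49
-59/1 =-59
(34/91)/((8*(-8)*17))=-1/2912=-0.00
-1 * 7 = -7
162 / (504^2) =1 / 1568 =0.00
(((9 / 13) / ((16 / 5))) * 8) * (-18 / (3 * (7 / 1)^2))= -135 / 637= -0.21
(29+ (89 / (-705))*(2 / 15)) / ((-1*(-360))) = 306497 / 3807000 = 0.08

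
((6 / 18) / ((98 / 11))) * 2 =11 / 147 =0.07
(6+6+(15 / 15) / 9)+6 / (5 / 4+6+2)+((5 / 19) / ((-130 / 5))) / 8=16790383 / 1316016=12.76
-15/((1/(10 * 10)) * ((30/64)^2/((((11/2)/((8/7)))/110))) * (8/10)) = -1120/3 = -373.33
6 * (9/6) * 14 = 126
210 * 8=1680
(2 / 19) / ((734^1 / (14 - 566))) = -552 / 6973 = -0.08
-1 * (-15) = 15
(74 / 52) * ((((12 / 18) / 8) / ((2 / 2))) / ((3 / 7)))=259 / 936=0.28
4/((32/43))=43/8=5.38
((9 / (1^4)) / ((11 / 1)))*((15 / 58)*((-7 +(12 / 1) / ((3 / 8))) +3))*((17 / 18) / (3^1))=1.87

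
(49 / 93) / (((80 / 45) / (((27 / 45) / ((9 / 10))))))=49 / 248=0.20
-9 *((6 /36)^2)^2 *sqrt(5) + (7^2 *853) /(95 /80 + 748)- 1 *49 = 81389 /11987- sqrt(5) /144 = 6.77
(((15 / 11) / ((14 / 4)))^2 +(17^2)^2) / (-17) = -495196909 / 100793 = -4913.01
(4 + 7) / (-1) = -11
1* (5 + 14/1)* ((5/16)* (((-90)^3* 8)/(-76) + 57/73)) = 532175415/1168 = 455629.64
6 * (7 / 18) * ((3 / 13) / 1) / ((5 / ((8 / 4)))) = 14 / 65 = 0.22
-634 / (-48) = 317 / 24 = 13.21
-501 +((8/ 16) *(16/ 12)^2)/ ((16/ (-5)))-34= -9635/ 18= -535.28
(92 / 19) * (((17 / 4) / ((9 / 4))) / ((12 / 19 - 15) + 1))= -782 / 1143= -0.68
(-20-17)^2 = 1369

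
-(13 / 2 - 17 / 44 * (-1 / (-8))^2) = -18287 / 2816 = -6.49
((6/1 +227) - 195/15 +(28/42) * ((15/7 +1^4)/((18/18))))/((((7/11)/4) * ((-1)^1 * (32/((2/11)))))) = -1166/147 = -7.93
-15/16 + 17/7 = 167/112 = 1.49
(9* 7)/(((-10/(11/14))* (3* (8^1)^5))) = -33/655360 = -0.00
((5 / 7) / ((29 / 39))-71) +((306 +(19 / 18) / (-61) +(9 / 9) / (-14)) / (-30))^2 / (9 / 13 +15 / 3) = -1476773513001847 / 28524168678600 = -51.77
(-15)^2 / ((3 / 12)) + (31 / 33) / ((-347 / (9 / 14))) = 48094107 / 53438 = 900.00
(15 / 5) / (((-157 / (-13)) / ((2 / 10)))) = 0.05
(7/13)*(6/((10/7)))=147/65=2.26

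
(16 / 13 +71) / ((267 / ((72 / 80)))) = 2817 / 11570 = 0.24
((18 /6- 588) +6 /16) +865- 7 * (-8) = 2691 /8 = 336.38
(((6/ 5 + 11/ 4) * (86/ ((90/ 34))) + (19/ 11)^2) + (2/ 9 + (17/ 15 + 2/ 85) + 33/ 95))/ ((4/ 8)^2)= 1559892838/ 2931225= 532.16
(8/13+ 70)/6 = 153/13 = 11.77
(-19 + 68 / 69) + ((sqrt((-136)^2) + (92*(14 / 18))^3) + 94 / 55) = 337979210323 / 922185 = 366498.27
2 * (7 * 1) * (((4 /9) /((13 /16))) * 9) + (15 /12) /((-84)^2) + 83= 55742465 /366912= 151.92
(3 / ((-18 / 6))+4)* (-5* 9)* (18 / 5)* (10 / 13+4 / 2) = -17496 / 13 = -1345.85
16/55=0.29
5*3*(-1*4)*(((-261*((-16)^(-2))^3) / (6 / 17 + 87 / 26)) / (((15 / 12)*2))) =57681 / 571473920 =0.00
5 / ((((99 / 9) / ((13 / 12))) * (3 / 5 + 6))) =0.07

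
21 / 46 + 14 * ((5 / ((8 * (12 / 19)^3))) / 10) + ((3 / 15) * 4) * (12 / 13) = 96476011 / 20666880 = 4.67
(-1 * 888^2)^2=621801639936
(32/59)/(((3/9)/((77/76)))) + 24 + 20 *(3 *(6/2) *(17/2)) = 1743882/1121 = 1555.65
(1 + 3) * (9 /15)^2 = 36 /25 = 1.44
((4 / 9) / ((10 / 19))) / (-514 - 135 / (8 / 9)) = -304 / 239715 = -0.00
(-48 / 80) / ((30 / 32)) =-16 / 25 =-0.64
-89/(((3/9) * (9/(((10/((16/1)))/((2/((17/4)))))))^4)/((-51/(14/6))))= 78979545625/28538044416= 2.77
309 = 309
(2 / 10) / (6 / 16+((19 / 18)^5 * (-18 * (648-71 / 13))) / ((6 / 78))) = -104976 / 103414077905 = -0.00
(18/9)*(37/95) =74/95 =0.78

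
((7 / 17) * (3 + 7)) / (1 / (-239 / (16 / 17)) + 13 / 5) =83650 / 52739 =1.59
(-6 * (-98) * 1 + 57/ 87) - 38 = 15969/ 29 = 550.66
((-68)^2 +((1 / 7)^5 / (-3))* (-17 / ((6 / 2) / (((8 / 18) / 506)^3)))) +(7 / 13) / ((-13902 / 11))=71062573054290399219269 / 15368204931240835674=4624.00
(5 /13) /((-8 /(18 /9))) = -5 /52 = -0.10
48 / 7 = 6.86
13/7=1.86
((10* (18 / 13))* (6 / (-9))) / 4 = -30 / 13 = -2.31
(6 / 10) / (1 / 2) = 1.20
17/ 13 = 1.31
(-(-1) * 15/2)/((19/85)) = 1275/38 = 33.55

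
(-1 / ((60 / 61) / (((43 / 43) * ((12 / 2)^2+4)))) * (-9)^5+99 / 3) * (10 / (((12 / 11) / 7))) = 308174405 / 2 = 154087202.50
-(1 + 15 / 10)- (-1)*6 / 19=-83 / 38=-2.18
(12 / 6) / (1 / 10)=20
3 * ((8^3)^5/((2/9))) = 474989023199232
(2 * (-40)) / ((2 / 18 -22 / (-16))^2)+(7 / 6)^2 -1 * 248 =-116585591 / 412164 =-282.86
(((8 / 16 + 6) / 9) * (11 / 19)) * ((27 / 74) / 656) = 429 / 1844672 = 0.00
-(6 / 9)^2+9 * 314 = 25430 / 9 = 2825.56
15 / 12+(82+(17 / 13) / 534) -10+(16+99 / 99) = 1253065 / 13884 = 90.25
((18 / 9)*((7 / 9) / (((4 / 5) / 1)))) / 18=35 / 324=0.11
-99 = -99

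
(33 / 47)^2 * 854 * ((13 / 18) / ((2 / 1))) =152.03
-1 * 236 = -236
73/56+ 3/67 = 5059/3752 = 1.35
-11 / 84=-0.13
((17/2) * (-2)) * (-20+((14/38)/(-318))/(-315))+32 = 101143063/271890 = 372.00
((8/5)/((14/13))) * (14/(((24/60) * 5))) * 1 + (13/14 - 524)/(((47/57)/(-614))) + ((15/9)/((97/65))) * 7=186459953338/478695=389517.24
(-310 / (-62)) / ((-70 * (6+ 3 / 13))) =-13 / 1134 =-0.01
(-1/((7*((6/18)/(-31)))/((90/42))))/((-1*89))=-1395/4361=-0.32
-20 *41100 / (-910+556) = 137000 / 59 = 2322.03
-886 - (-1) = -885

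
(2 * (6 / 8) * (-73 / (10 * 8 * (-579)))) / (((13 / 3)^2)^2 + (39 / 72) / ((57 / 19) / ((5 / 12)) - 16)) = 65043 / 9699906905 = 0.00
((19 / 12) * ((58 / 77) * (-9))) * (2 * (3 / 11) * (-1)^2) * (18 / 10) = -44631 / 4235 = -10.54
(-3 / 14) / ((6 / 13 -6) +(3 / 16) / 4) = 416 / 10661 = 0.04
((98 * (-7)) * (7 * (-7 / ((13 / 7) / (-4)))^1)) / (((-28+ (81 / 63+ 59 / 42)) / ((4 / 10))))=79060128 / 69095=1144.22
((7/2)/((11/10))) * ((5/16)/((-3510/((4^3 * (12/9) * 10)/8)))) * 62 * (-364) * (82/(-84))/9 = -1779400/24057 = -73.97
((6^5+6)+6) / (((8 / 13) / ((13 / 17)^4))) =722907471 / 167042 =4327.70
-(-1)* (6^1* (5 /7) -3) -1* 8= -47 /7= -6.71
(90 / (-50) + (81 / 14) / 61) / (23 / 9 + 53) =-65529 / 2135000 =-0.03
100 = 100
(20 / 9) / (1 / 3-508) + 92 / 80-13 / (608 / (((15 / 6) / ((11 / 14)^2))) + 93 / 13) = 48662190299 / 45779278260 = 1.06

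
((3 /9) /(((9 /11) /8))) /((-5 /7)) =-616 /135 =-4.56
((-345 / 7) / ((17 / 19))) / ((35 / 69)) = -90459 / 833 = -108.59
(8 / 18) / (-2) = -2 / 9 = -0.22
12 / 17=0.71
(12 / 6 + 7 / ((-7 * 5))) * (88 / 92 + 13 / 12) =1689 / 460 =3.67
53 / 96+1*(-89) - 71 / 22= -96809 / 1056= -91.68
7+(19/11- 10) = -14/11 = -1.27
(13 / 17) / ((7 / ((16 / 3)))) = 208 / 357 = 0.58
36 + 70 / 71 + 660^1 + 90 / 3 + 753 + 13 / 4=421239 / 284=1483.24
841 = 841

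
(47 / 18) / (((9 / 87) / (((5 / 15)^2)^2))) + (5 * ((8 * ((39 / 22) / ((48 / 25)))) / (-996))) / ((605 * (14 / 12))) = 4215380797 / 13529849256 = 0.31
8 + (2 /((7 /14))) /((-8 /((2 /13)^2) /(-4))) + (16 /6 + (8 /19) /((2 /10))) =123488 /9633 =12.82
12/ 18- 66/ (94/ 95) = -66.04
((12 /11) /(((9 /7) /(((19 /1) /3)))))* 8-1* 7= 3563 /99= 35.99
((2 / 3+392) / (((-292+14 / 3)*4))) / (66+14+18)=-589 / 168952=-0.00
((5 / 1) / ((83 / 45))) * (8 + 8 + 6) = 4950 / 83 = 59.64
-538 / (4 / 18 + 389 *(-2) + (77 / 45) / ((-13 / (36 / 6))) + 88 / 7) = 1101555 / 1568377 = 0.70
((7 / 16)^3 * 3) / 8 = 1029 / 32768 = 0.03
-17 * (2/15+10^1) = -2584/15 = -172.27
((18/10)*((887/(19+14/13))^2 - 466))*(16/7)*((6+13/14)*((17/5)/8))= 6676443167/370881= 18001.58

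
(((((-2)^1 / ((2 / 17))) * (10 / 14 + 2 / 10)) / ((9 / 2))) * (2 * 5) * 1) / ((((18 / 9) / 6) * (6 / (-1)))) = 1088 / 63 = 17.27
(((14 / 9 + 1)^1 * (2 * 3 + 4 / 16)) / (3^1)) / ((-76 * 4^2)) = -575 / 131328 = -0.00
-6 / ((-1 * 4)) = 3 / 2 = 1.50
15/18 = 5/6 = 0.83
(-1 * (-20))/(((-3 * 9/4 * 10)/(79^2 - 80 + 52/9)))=-444008/243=-1827.19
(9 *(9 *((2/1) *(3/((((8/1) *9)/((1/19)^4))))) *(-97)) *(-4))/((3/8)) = 6984/130321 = 0.05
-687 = -687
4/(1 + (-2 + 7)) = 2/3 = 0.67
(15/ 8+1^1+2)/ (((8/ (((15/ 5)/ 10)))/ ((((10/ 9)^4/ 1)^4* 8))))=1625000000000000/ 205891132094649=7.89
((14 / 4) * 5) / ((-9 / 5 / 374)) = -32725 / 9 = -3636.11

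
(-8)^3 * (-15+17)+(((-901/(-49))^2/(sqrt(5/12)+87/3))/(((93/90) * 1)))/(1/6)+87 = -652634796049/750785497 -292248360 * sqrt(15)/750785497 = -870.78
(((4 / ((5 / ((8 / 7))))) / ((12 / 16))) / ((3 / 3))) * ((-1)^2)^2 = 128 / 105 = 1.22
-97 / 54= -1.80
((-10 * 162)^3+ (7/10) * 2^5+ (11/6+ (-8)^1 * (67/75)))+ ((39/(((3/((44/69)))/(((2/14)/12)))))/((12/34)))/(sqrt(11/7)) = -637729197437/150+ 221 * sqrt(77)/8694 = -4251527982.69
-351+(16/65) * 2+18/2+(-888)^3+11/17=-773751291211/1105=-700227412.86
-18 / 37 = -0.49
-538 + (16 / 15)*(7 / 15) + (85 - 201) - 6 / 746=-653.51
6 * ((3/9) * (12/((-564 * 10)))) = -1/235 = -0.00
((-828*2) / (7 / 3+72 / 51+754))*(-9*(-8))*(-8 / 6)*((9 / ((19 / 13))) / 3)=316203264 / 734255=430.65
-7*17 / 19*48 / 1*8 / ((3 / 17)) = -258944 / 19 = -13628.63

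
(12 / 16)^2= 9 / 16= 0.56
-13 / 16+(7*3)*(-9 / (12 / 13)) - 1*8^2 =-4313 / 16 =-269.56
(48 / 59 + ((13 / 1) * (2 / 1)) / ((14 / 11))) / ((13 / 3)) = 4.90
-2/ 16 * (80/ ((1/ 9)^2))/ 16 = -405/ 8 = -50.62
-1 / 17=-0.06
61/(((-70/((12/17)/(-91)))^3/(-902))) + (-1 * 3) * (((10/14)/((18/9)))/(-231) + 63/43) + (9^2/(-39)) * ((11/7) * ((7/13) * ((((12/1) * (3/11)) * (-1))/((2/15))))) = 5818166961055648733/150164132167299250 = 38.75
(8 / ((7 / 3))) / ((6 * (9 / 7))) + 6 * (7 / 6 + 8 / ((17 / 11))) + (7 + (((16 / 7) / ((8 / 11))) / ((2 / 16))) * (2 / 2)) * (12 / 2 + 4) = 385487 / 1071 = 359.93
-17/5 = -3.40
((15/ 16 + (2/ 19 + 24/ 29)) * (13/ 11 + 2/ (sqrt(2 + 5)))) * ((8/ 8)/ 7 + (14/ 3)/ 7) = 280313 * sqrt(7)/ 647976 + 331279/ 185136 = 2.93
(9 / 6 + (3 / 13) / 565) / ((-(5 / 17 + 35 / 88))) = -1831852 / 844675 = -2.17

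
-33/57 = -11/19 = -0.58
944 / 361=2.61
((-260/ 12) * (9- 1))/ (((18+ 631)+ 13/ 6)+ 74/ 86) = -44720/ 168223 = -0.27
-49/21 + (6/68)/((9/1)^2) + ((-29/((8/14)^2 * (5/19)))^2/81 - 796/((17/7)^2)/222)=7778321428693/5543251200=1403.21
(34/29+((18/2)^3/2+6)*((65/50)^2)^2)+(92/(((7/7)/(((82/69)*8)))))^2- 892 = 3994391685961/5220000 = 765209.14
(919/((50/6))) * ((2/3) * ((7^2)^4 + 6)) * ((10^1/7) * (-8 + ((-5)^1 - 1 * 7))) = -84765722128/7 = -12109388875.43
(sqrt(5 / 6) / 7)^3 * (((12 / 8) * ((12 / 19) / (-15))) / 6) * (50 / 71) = -25 * sqrt(30) / 8328726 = -0.00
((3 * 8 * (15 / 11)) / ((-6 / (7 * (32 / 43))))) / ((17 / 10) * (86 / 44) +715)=-89600 / 2265111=-0.04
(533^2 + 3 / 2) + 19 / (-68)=19318135 / 68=284090.22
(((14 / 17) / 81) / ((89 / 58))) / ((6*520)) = 203 / 95591340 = 0.00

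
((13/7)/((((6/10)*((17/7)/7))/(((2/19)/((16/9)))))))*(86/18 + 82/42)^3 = 619328320/3845961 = 161.03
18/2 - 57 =-48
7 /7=1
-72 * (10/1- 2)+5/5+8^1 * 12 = -479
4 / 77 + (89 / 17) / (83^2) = 475305 / 9017701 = 0.05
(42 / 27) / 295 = 14 / 2655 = 0.01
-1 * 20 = -20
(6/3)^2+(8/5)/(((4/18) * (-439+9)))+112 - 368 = -252.02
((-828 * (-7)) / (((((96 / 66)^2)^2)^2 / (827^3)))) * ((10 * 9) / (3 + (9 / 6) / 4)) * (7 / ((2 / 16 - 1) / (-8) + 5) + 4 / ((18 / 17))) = 246442311017888533037875 / 10972299264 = 22460407348390.80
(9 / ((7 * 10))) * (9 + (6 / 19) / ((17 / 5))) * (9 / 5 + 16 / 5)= 26433 / 4522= 5.85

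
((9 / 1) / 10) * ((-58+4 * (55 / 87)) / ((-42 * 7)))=2413 / 14210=0.17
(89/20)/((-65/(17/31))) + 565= 22767987/40300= 564.96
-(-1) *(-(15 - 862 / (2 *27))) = 26 / 27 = 0.96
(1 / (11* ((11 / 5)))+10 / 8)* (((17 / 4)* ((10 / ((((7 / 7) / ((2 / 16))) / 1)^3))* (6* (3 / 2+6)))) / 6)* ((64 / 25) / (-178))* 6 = -0.07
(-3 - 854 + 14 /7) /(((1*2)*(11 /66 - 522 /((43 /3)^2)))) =4742685 /26339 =180.06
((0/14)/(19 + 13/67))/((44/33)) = 0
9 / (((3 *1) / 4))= 12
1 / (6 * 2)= 1 / 12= 0.08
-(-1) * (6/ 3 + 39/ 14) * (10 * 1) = 335/ 7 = 47.86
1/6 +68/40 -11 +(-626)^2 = 5878003/15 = 391866.87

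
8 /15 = 0.53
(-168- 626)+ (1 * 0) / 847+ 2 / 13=-10320 / 13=-793.85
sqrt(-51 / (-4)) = sqrt(51) / 2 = 3.57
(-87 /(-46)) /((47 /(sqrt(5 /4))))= 0.04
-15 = -15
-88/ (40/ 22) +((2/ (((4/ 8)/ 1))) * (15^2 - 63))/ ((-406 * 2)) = -49936/ 1015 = -49.20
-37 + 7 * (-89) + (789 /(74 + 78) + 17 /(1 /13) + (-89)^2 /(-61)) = -5226271 /9272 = -563.66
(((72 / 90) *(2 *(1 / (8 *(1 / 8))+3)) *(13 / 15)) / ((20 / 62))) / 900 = 1612 / 84375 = 0.02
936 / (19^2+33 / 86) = 80496 / 31079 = 2.59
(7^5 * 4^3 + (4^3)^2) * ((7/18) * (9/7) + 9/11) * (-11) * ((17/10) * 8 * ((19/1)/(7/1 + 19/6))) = -121367544576/305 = -397926375.66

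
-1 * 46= -46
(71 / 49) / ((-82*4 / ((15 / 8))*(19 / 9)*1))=-0.00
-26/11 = -2.36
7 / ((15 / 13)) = 91 / 15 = 6.07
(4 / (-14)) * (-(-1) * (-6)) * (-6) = -72 / 7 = -10.29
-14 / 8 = -7 / 4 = -1.75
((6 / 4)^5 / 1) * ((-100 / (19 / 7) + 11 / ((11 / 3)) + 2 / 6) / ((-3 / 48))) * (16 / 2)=618840 / 19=32570.53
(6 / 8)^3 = 27 / 64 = 0.42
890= 890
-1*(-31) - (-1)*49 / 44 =32.11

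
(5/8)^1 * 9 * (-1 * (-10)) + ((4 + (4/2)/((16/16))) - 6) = 225/4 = 56.25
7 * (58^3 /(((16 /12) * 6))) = 170723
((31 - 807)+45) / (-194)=731 / 194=3.77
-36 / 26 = -18 / 13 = -1.38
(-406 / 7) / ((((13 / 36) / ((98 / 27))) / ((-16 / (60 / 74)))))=6729856 / 585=11504.03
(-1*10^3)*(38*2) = -76000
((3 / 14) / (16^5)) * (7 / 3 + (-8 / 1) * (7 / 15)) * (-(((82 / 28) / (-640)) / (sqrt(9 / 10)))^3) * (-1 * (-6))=-68921 * sqrt(10) / 1131397464981504000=-0.00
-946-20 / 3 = -2858 / 3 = -952.67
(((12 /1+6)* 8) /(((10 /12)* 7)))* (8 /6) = 1152 /35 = 32.91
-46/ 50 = -23/ 25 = -0.92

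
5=5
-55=-55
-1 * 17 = -17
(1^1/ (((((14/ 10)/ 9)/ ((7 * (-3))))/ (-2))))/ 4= 135/ 2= 67.50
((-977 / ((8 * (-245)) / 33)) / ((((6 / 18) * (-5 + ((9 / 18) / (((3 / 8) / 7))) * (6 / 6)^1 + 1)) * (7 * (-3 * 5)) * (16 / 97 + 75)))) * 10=-9382131 / 800260160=-0.01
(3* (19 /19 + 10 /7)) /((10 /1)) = 51 /70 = 0.73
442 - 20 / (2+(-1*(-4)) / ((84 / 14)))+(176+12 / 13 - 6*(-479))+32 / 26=90653 / 26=3486.65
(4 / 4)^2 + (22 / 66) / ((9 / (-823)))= -796 / 27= -29.48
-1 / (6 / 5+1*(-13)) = 5 / 59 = 0.08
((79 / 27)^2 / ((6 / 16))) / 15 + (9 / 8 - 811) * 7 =-1487405741 / 262440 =-5667.60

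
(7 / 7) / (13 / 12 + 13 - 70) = -12 / 671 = -0.02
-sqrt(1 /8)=-sqrt(2) /4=-0.35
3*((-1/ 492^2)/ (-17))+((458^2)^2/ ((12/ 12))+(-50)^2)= 60355910919700417/ 1371696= 44000938196.00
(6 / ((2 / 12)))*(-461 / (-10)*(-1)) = -8298 / 5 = -1659.60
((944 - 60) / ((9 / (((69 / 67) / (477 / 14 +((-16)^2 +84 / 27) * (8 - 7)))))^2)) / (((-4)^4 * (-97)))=-3032757 / 559254769189904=-0.00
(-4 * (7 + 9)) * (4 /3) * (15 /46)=-640 /23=-27.83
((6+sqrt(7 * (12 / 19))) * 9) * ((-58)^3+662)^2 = 680594445000 * sqrt(399) / 19+2041783335000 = 2757302460856.48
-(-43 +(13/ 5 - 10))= 252/ 5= 50.40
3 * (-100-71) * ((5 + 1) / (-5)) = 3078 / 5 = 615.60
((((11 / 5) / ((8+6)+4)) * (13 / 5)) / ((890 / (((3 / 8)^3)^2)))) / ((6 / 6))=11583 / 11665408000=0.00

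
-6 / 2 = -3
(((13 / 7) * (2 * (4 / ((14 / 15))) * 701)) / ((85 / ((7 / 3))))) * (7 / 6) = 18226 / 51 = 357.37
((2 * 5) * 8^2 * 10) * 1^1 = 6400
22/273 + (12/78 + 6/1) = 1702/273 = 6.23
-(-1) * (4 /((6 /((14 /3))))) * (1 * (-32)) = -896 /9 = -99.56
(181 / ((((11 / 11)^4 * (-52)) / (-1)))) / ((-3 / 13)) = -181 / 12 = -15.08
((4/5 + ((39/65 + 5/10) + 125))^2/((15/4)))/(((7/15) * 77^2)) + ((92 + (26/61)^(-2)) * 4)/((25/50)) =137051512959/175350175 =781.59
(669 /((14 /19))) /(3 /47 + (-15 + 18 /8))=-398278 /5565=-71.57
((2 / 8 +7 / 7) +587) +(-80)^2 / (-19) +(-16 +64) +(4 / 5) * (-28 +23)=22451 / 76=295.41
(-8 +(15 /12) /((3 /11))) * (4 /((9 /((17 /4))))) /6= -1.08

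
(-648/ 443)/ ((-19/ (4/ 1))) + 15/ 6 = 47269/ 16834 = 2.81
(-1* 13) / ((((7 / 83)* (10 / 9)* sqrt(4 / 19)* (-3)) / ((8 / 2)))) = 3237* sqrt(19) / 35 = 403.14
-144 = -144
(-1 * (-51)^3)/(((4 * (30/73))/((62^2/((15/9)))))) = 9305865603/50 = 186117312.06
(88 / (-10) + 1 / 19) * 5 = -831 / 19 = -43.74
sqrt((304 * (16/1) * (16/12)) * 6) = 32 * sqrt(38) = 197.26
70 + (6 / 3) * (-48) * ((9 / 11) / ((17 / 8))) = 33.04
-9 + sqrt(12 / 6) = -9 + sqrt(2) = -7.59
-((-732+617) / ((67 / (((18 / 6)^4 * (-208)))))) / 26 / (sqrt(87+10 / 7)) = -74520 * sqrt(4333) / 41473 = -118.28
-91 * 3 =-273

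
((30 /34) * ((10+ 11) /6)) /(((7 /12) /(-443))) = -39870 /17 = -2345.29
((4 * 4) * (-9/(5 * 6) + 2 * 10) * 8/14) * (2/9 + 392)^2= 15710702720/567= 27708470.41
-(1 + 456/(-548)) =-23/137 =-0.17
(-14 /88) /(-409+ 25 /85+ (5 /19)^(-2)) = 2975 /7372772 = 0.00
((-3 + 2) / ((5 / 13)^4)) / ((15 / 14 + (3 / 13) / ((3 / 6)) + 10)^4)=-31337111377936 / 12131926532250625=-0.00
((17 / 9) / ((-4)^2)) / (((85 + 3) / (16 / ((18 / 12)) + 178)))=4811 / 19008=0.25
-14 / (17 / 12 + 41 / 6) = -1.70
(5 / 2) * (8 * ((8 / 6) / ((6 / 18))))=80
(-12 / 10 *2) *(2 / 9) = -8 / 15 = -0.53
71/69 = 1.03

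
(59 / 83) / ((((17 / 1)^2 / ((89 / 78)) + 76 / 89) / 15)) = 78765 / 1877294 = 0.04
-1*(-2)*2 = 4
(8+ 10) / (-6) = -3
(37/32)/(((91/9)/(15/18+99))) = 66489/5824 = 11.42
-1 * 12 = -12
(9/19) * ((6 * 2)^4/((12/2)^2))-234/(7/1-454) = 773898/2831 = 273.37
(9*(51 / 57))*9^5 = 9034497 / 19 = 475499.84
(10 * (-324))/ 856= -405/ 107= -3.79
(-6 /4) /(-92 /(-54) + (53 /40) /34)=-55080 /63991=-0.86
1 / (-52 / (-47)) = 47 / 52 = 0.90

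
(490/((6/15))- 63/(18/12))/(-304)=-1183/304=-3.89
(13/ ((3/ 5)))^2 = 4225/ 9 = 469.44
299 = 299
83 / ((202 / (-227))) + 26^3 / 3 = 3493829 / 606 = 5765.39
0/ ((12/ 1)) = 0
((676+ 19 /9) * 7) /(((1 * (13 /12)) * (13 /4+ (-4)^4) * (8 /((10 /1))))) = 50260 /2379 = 21.13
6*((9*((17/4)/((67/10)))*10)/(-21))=-7650/469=-16.31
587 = 587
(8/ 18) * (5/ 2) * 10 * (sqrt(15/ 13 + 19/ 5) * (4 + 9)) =20 * sqrt(20930)/ 9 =321.49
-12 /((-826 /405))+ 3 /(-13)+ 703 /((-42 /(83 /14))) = -42204199 /450996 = -93.58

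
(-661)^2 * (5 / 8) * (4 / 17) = 2184605 / 34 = 64253.09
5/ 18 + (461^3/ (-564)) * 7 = -2057415331/ 1692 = -1215966.51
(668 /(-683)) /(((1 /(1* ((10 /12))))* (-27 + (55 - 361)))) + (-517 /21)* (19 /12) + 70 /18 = -670367599 /19104876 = -35.09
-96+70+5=-21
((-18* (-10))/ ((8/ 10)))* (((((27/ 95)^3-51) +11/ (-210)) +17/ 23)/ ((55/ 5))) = -124954921191/ 121472890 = -1028.67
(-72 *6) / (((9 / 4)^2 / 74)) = -18944 / 3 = -6314.67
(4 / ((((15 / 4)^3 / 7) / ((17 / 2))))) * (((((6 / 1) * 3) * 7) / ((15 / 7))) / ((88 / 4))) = 746368 / 61875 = 12.06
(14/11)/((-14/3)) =-3/11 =-0.27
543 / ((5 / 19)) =10317 / 5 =2063.40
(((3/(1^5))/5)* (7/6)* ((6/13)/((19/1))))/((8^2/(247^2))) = 5187/320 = 16.21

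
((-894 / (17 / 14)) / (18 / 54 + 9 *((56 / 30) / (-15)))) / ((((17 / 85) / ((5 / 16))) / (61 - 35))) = 76269375 / 2006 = 38020.63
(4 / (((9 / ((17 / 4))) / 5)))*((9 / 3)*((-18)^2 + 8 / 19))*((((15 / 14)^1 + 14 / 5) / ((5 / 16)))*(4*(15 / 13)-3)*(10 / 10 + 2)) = 681541152 / 1235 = 551855.18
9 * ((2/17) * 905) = 16290/17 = 958.24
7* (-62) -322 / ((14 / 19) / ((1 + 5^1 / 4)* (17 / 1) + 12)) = -89573 / 4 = -22393.25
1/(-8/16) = -2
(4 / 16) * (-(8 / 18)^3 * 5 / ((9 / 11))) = -880 / 6561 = -0.13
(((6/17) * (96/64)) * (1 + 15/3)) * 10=540/17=31.76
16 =16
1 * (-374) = -374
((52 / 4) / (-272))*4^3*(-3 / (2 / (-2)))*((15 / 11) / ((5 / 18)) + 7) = -20436 / 187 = -109.28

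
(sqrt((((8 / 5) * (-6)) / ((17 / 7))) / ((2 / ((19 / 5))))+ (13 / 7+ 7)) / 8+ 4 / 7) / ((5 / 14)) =sqrt(476714) / 1700+ 8 / 5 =2.01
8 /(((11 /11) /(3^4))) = 648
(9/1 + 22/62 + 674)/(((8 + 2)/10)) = 21184/31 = 683.35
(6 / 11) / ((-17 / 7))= -0.22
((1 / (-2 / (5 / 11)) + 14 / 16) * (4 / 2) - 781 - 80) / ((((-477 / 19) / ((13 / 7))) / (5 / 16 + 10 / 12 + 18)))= 318017193 / 261184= 1217.60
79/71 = 1.11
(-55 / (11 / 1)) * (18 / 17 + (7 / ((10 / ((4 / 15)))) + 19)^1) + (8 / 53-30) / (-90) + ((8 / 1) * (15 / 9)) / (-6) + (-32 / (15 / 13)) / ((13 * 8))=-465748 / 4505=-103.38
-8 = -8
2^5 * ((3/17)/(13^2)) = 96/2873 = 0.03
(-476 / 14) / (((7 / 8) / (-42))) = 1632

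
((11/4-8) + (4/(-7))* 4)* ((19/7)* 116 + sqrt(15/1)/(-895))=-116261/49 + 211* sqrt(15)/25060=-2372.64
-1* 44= -44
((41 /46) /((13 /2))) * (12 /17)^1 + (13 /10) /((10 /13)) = 908227 /508300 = 1.79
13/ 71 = 0.18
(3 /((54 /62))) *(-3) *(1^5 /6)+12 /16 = -35 /36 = -0.97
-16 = -16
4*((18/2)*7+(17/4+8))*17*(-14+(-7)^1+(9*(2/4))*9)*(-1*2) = -199563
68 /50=1.36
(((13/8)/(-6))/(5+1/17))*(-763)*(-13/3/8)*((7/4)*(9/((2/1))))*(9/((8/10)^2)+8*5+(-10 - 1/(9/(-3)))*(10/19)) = -685370712845/80314368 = -8533.60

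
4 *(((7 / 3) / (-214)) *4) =-56 / 321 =-0.17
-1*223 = -223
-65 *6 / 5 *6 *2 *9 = -8424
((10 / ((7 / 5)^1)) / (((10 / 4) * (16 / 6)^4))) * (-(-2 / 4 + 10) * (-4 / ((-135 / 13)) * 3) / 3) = -741 / 3584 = -0.21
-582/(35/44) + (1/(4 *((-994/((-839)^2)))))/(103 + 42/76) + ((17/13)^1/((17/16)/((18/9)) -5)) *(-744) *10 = 20996584532983/14542548020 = 1443.80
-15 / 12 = -5 / 4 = -1.25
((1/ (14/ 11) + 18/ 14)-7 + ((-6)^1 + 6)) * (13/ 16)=-897/ 224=-4.00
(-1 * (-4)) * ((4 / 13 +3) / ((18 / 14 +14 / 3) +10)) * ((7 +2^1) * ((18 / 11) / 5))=2.44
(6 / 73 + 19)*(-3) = -4179 / 73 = -57.25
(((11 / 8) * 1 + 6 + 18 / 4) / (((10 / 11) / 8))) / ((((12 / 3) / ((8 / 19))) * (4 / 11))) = 121 / 4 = 30.25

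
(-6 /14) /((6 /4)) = -0.29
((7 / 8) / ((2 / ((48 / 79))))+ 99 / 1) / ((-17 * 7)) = -7842 / 9401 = -0.83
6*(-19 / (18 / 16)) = -101.33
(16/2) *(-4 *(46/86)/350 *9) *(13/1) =-43056/7525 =-5.72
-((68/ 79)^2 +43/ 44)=-471819/ 274604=-1.72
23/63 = 0.37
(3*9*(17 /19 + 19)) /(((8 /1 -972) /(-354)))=903231 /4579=197.26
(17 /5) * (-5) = -17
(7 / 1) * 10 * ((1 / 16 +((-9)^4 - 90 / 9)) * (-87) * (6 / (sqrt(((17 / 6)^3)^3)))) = -310231067580 * sqrt(102) / 1419857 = -2206687.15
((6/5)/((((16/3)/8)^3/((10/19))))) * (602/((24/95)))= 40635/8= 5079.38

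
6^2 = 36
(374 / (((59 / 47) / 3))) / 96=8789 / 944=9.31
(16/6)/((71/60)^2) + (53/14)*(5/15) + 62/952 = 23261495/7198548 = 3.23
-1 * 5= -5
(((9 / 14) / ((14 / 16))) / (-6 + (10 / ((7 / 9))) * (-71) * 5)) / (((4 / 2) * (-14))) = 3 / 522536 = 0.00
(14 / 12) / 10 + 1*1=67 / 60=1.12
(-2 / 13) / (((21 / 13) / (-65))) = 130 / 21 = 6.19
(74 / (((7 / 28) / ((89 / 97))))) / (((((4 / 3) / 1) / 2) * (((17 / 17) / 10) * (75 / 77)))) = 4182.45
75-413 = -338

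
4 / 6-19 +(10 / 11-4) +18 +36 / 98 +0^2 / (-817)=-4943 / 1617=-3.06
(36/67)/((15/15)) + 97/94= 9883/6298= 1.57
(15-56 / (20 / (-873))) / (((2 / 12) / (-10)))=-147564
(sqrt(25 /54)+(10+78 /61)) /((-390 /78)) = -688 /305 - sqrt(6) /18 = -2.39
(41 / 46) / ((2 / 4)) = 41 / 23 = 1.78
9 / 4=2.25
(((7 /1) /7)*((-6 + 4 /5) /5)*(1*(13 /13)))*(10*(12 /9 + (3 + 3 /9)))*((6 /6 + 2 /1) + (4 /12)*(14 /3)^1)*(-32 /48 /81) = 59696 /32805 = 1.82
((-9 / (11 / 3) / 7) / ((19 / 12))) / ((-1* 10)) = 162 / 7315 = 0.02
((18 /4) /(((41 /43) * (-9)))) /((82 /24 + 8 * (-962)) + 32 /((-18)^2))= 6966 /102186965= 0.00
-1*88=-88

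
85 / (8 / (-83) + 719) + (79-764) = -40866210 / 59669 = -684.88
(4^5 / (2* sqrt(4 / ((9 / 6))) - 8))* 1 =-768 / 5 - 128* sqrt(6) / 5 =-216.31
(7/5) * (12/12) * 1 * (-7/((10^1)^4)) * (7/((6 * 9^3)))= -343/218700000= -0.00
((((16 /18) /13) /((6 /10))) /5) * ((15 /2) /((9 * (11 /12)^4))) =5120 /190333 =0.03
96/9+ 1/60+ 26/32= 11.50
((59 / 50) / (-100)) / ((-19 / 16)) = 118 / 11875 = 0.01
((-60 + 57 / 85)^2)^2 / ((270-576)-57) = -215592981186267 / 6316275625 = -34132.93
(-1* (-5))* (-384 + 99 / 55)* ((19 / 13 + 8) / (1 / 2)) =-36162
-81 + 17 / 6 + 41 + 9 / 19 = -36.69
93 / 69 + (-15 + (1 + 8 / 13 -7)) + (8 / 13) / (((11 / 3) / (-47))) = -26.92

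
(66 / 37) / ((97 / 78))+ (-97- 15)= -396820 / 3589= -110.57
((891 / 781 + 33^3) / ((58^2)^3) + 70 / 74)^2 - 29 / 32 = -1786868382503154018549873 / 156270173504510422876626496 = -0.01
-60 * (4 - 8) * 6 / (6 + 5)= 1440 / 11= 130.91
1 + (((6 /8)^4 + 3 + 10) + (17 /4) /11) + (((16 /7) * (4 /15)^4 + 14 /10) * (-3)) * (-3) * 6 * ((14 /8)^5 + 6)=1723.12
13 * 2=26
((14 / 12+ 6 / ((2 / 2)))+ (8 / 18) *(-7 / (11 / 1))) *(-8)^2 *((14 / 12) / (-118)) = -76328 / 17523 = -4.36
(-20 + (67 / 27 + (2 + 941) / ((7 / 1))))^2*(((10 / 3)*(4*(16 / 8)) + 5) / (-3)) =-46609137500 / 321489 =-144978.95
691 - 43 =648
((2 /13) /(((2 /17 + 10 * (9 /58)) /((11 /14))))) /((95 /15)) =16269 /1422967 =0.01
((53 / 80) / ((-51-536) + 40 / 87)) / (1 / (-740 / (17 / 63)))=3.10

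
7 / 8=0.88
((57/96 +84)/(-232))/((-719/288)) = 24363/166808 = 0.15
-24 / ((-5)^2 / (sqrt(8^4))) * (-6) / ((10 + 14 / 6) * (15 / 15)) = 27648 / 925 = 29.89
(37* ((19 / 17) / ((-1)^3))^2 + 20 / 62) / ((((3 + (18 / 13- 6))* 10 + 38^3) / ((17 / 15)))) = 5420441 / 5637261030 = 0.00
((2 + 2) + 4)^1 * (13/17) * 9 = 55.06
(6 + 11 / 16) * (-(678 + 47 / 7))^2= 2458094843 / 784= 3135325.05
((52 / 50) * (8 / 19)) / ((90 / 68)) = 7072 / 21375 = 0.33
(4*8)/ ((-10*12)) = -4/ 15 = -0.27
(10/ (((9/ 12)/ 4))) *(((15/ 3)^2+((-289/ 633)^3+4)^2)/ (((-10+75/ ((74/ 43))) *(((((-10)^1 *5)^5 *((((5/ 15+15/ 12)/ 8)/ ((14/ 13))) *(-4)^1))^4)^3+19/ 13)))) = 38297761379900159037586491702589056/ 12942564566390306451149929561591640484956235572980955950101464333249840378870540273659184293819635059628857882064069027471085395485549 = 0.00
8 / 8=1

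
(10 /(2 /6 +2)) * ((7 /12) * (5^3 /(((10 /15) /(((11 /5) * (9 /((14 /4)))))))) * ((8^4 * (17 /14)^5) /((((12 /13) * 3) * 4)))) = 304559326500 /117649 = 2588711.56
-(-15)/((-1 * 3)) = -5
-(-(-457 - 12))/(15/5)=-469/3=-156.33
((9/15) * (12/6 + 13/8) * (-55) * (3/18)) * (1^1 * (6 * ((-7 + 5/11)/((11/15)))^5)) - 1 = 15978940477252309/2357947691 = 6776630.60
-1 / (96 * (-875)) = 1 / 84000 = 0.00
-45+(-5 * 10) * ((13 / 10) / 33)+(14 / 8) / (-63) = -18611 / 396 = -47.00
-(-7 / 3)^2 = -49 / 9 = -5.44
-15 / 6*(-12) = 30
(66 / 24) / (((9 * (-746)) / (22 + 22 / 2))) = -121 / 8952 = -0.01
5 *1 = 5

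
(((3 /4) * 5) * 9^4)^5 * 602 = 2778900389599377947786071875 /512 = 5427539823436285054269672.00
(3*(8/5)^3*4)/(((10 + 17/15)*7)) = 0.63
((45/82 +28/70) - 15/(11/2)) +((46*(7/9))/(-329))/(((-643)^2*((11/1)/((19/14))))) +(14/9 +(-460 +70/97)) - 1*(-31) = -76496137248429391/178520204087610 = -428.50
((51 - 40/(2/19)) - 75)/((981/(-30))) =4040/327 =12.35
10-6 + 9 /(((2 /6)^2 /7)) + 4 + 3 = 578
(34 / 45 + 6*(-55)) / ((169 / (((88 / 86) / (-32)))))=20372 / 327015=0.06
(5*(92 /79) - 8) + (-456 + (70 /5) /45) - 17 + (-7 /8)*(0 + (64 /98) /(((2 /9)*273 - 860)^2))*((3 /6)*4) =-16988192897833 /35774700885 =-474.87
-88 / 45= -1.96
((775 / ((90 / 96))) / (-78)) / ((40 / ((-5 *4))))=620 / 117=5.30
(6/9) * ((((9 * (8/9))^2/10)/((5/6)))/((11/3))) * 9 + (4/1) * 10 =14456/275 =52.57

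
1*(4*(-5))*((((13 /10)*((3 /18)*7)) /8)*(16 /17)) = -182 /51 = -3.57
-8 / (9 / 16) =-128 / 9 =-14.22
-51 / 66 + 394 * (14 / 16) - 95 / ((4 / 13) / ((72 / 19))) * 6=-293745 / 44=-6676.02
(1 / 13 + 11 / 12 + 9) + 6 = 2495 / 156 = 15.99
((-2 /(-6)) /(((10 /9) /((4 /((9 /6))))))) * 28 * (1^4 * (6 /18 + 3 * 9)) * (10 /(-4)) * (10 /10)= -1530.67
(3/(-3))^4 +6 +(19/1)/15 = 124/15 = 8.27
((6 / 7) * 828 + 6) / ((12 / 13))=10855 / 14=775.36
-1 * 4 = -4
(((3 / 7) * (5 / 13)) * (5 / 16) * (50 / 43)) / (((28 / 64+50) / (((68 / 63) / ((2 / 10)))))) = 425000 / 66313611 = 0.01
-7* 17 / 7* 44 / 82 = -374 / 41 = -9.12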